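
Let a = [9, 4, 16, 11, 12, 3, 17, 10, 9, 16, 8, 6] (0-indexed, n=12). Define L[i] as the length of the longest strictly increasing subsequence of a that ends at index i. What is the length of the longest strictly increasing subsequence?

4

   i    0    1    2    3    4    5    6    7    8    9   10   11
a[i]    9    4   16   11   12    3   17   10    9   16    8    6
L[i]    1    1    2    2    3    1    4    2    2    4    2    2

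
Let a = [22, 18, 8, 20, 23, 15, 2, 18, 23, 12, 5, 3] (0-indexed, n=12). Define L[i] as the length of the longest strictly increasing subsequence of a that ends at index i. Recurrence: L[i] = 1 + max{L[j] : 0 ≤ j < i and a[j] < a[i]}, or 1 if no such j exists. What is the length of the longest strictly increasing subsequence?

   i    0    1    2    3    4    5    6    7    8    9   10   11
a[i]   22   18    8   20   23   15    2   18   23   12    5    3
L[i]    1    1    1    2    3    2    1    3    4    2    2    2

4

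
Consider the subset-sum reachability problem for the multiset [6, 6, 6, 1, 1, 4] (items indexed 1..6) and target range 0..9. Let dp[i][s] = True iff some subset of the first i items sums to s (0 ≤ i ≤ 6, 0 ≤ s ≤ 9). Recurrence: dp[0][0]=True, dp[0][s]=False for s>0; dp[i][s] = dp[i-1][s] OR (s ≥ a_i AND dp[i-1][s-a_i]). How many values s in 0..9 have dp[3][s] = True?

i\s   0   1   2   3   4   5   6   7   8   9
  0   T   F   F   F   F   F   F   F   F   F
  1   T   F   F   F   F   F   T   F   F   F
  2   T   F   F   F   F   F   T   F   F   F
  3   T   F   F   F   F   F   T   F   F   F
  4   T   T   F   F   F   F   T   T   F   F
  5   T   T   T   F   F   F   T   T   T   F
  6   T   T   T   F   T   T   T   T   T   F

2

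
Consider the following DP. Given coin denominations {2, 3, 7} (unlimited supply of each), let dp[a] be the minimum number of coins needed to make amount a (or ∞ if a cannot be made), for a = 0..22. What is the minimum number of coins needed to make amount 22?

5

 a  0  1  2  3  4  5  6  7  8  9 10 11 12 13 14 15 16 17 18 19 20 21 22
dp  0  -  1  1  2  2  2  1  3  2  2  3  3  3  2  4  3  3  4  4  4  3  5
(- denotes ∞ / unreachable)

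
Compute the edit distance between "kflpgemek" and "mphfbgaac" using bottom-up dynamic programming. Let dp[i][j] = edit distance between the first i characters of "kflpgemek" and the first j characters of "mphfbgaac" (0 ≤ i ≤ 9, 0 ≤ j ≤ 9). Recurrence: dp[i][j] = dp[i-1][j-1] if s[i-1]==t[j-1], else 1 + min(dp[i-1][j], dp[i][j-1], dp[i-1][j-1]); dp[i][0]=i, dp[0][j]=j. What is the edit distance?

9

   ''  m  p  h  f  b  g  a  a  c
''  0  1  2  3  4  5  6  7  8  9
 k  1  1  2  3  4  5  6  7  8  9
 f  2  2  2  3  3  4  5  6  7  8
 l  3  3  3  3  4  4  5  6  7  8
 p  4  4  3  4  4  5  5  6  7  8
 g  5  5  4  4  5  5  5  6  7  8
 e  6  6  5  5  5  6  6  6  7  8
 m  7  6  6  6  6  6  7  7  7  8
 e  8  7  7  7  7  7  7  8  8  8
 k  9  8  8  8  8  8  8  8  9  9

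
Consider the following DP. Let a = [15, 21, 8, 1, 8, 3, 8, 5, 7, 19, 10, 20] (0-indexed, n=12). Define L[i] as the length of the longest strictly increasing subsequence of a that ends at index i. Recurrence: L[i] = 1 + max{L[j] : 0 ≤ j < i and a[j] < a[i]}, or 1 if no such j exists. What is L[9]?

5

   i    0    1    2    3    4    5    6    7    8    9   10   11
a[i]   15   21    8    1    8    3    8    5    7   19   10   20
L[i]    1    2    1    1    2    2    3    3    4    5    5    6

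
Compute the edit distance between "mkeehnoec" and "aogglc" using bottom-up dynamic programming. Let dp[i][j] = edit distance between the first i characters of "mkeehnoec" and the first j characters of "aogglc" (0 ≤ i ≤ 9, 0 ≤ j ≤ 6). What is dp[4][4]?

   ''  a  o  g  g  l  c
''  0  1  2  3  4  5  6
 m  1  1  2  3  4  5  6
 k  2  2  2  3  4  5  6
 e  3  3  3  3  4  5  6
 e  4  4  4  4  4  5  6
 h  5  5  5  5  5  5  6
 n  6  6  6  6  6  6  6
 o  7  7  6  7  7  7  7
 e  8  8  7  7  8  8  8
 c  9  9  8  8  8  9  8

4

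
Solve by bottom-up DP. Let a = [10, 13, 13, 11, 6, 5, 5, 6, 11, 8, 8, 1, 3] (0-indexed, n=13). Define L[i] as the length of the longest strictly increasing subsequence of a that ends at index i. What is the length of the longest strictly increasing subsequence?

3

   i    0    1    2    3    4    5    6    7    8    9   10   11   12
a[i]   10   13   13   11    6    5    5    6   11    8    8    1    3
L[i]    1    2    2    2    1    1    1    2    3    3    3    1    2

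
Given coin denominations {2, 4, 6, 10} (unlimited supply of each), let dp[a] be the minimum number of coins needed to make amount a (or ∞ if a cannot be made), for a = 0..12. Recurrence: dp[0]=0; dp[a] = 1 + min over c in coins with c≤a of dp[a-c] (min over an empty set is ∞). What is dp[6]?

1

 a  0  1  2  3  4  5  6  7  8  9 10 11 12
dp  0  -  1  -  1  -  1  -  2  -  1  -  2
(- denotes ∞ / unreachable)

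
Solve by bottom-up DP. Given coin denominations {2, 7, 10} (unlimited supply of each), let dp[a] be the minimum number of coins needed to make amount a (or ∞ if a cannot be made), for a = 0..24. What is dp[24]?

 a  0  1  2  3  4  5  6  7  8  9 10 11 12 13 14 15 16 17 18 19 20 21 22 23 24
dp  0  -  1  -  2  -  3  1  4  2  1  3  2  4  2  5  3  2  4  3  2  3  3  4  3
(- denotes ∞ / unreachable)

3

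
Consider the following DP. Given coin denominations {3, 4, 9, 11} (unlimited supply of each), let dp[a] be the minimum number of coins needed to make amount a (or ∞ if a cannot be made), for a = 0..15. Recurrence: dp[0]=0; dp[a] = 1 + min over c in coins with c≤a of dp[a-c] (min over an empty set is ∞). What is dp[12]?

2

 a  0  1  2  3  4  5  6  7  8  9 10 11 12 13 14 15
dp  0  -  -  1  1  -  2  2  2  1  3  1  2  2  2  2
(- denotes ∞ / unreachable)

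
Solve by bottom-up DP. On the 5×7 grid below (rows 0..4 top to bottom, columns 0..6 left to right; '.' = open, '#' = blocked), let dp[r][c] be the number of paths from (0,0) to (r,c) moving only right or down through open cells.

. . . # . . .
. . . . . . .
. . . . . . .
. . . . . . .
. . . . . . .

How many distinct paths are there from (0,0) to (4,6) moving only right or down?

175

r\c   0   1   2   3   4   5   6
  0   1   1   1   0   0   0   0
  1   1   2   3   3   3   3   3
  2   1   3   6   9  12  15  18
  3   1   4  10  19  31  46  64
  4   1   5  15  34  65 111 175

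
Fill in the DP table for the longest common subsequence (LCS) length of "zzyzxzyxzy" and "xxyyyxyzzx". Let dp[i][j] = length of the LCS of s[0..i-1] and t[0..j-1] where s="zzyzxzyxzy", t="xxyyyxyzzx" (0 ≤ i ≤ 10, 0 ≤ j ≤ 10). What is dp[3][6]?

   ''  x  x  y  y  y  x  y  z  z  x
''  0  0  0  0  0  0  0  0  0  0  0
 z  0  0  0  0  0  0  0  0  1  1  1
 z  0  0  0  0  0  0  0  0  1  2  2
 y  0  0  0  1  1  1  1  1  1  2  2
 z  0  0  0  1  1  1  1  1  2  2  2
 x  0  1  1  1  1  1  2  2  2  2  3
 z  0  1  1  1  1  1  2  2  3  3  3
 y  0  1  1  2  2  2  2  3  3  3  3
 x  0  1  2  2  2  2  3  3  3  3  4
 z  0  1  2  2  2  2  3  3  4  4  4
 y  0  1  2  3  3  3  3  4  4  4  4

1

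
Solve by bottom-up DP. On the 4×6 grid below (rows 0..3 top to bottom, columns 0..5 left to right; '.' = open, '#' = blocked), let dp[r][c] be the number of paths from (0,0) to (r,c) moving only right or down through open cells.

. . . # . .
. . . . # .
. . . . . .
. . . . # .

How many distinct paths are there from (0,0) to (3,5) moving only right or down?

9

r\c   0   1   2   3   4   5
  0   1   1   1   0   0   0
  1   1   2   3   3   0   0
  2   1   3   6   9   9   9
  3   1   4  10  19   0   9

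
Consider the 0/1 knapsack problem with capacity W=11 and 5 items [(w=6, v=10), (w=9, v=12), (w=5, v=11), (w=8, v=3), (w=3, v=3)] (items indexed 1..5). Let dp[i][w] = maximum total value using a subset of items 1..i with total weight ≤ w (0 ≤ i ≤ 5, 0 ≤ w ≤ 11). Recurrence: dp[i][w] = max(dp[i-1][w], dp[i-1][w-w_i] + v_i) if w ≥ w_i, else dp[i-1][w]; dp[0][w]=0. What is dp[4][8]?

11

i\w   0   1   2   3   4   5   6   7   8   9  10  11
  0   0   0   0   0   0   0   0   0   0   0   0   0
  1   0   0   0   0   0   0  10  10  10  10  10  10
  2   0   0   0   0   0   0  10  10  10  12  12  12
  3   0   0   0   0   0  11  11  11  11  12  12  21
  4   0   0   0   0   0  11  11  11  11  12  12  21
  5   0   0   0   3   3  11  11  11  14  14  14  21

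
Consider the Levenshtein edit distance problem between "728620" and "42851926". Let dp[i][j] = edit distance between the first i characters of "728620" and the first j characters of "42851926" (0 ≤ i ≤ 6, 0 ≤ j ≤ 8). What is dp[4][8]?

   ''  4  2  8  5  1  9  2  6
''  0  1  2  3  4  5  6  7  8
 7  1  1  2  3  4  5  6  7  8
 2  2  2  1  2  3  4  5  6  7
 8  3  3  2  1  2  3  4  5  6
 6  4  4  3  2  2  3  4  5  5
 2  5  5  4  3  3  3  4  4  5
 0  6  6  5  4  4  4  4  5  5

5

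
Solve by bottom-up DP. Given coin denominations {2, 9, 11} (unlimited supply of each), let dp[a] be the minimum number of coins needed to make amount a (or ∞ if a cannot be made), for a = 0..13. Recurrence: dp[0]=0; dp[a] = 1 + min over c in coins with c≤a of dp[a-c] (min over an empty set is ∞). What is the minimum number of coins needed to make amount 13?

 a  0  1  2  3  4  5  6  7  8  9 10 11 12 13
dp  0  -  1  -  2  -  3  -  4  1  5  1  6  2
(- denotes ∞ / unreachable)

2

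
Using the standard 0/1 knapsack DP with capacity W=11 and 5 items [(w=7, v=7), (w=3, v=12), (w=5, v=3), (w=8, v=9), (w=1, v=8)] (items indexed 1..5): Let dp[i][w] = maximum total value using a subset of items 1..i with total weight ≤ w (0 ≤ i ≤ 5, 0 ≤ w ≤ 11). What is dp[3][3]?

12

i\w   0   1   2   3   4   5   6   7   8   9  10  11
  0   0   0   0   0   0   0   0   0   0   0   0   0
  1   0   0   0   0   0   0   0   7   7   7   7   7
  2   0   0   0  12  12  12  12  12  12  12  19  19
  3   0   0   0  12  12  12  12  12  15  15  19  19
  4   0   0   0  12  12  12  12  12  15  15  19  21
  5   0   8   8  12  20  20  20  20  20  23  23  27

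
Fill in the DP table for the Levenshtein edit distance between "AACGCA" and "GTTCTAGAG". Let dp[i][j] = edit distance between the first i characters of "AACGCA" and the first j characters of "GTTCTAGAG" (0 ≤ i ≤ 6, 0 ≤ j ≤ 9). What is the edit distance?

7

   ''  G  T  T  C  T  A  G  A  G
''  0  1  2  3  4  5  6  7  8  9
 A  1  1  2  3  4  5  5  6  7  8
 A  2  2  2  3  4  5  5  6  6  7
 C  3  3  3  3  3  4  5  6  7  7
 G  4  3  4  4  4  4  5  5  6  7
 C  5  4  4  5  4  5  5  6  6  7
 A  6  5  5  5  5  5  5  6  6  7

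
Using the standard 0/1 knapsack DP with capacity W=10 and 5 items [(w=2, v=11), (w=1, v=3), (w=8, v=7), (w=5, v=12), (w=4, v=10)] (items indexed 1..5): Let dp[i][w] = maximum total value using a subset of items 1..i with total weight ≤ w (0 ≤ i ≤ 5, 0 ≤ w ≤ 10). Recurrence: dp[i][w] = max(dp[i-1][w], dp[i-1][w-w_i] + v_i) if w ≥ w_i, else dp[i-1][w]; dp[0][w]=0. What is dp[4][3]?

i\w   0   1   2   3   4   5   6   7   8   9  10
  0   0   0   0   0   0   0   0   0   0   0   0
  1   0   0  11  11  11  11  11  11  11  11  11
  2   0   3  11  14  14  14  14  14  14  14  14
  3   0   3  11  14  14  14  14  14  14  14  18
  4   0   3  11  14  14  14  15  23  26  26  26
  5   0   3  11  14  14  14  21  24  26  26  26

14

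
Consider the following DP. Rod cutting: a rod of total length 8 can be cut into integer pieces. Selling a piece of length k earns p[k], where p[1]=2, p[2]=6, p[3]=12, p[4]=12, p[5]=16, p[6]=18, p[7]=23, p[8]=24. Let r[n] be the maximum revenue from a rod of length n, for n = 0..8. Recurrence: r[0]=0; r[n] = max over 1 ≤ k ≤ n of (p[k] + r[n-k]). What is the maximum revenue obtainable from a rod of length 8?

30

   n    0    1    2    3    4    5    6    7    8
r[n]    0    2    6   12   14   18   24   26   30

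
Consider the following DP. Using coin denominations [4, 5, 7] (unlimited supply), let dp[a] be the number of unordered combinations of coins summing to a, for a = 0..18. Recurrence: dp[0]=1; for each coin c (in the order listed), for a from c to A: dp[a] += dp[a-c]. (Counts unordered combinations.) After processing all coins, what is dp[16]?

after  coin     0     1     2     3     4     5     6     7     8     9    10    11    12    13    14    15    16    17    18
          4     1     0     0     0     1     0     0     0     1     0     0     0     1     0     0     0     1     0     0
          5     1     0     0     0     1     1     0     0     1     1     1     0     1     1     1     1     1     1     1
          7     1     0     0     0     1     1     0     1     1     1     1     1     2     1     2     2     2     2     2

2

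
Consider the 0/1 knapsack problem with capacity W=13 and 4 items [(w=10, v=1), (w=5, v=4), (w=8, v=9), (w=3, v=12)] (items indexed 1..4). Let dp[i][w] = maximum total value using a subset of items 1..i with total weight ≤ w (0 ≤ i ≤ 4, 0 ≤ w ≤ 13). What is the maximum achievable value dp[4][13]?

21

i\w   0   1   2   3   4   5   6   7   8   9  10  11  12  13
  0   0   0   0   0   0   0   0   0   0   0   0   0   0   0
  1   0   0   0   0   0   0   0   0   0   0   1   1   1   1
  2   0   0   0   0   0   4   4   4   4   4   4   4   4   4
  3   0   0   0   0   0   4   4   4   9   9   9   9   9  13
  4   0   0   0  12  12  12  12  12  16  16  16  21  21  21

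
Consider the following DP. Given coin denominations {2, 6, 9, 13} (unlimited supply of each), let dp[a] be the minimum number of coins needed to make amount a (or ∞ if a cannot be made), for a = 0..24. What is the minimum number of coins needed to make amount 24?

 a  0  1  2  3  4  5  6  7  8  9 10 11 12 13 14 15 16 17 18 19 20 21 22 23 24
dp  0  -  1  -  2  -  1  -  2  1  3  2  2  1  3  2  4  3  2  2  3  3  2  4  3
(- denotes ∞ / unreachable)

3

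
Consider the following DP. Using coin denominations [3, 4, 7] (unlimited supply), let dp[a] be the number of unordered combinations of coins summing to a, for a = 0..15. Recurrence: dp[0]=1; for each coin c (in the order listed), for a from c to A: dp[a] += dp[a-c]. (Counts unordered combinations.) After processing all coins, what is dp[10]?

2

after  coin     0     1     2     3     4     5     6     7     8     9    10    11    12    13    14    15
          3     1     0     0     1     0     0     1     0     0     1     0     0     1     0     0     1
          4     1     0     0     1     1     0     1     1     1     1     1     1     2     1     1     2
          7     1     0     0     1     1     0     1     2     1     1     2     2     2     2     3     3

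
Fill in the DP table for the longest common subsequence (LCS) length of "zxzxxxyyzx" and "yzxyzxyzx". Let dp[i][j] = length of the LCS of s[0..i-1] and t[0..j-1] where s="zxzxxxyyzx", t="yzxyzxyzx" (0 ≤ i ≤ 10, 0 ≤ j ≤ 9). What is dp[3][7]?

   ''  y  z  x  y  z  x  y  z  x
''  0  0  0  0  0  0  0  0  0  0
 z  0  0  1  1  1  1  1  1  1  1
 x  0  0  1  2  2  2  2  2  2  2
 z  0  0  1  2  2  3  3  3  3  3
 x  0  0  1  2  2  3  4  4  4  4
 x  0  0  1  2  2  3  4  4  4  5
 x  0  0  1  2  2  3  4  4  4  5
 y  0  1  1  2  3  3  4  5  5  5
 y  0  1  1  2  3  3  4  5  5  5
 z  0  1  2  2  3  4  4  5  6  6
 x  0  1  2  3  3  4  5  5  6  7

3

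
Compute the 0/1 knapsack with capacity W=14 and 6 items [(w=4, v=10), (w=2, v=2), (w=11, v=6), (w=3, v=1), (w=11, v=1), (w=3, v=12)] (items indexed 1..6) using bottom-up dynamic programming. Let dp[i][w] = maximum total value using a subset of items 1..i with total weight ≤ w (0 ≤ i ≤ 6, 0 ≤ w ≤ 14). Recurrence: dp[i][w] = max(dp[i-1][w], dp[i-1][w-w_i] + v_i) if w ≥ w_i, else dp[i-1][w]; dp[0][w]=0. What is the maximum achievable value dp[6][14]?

25

i\w   0   1   2   3   4   5   6   7   8   9  10  11  12  13  14
  0   0   0   0   0   0   0   0   0   0   0   0   0   0   0   0
  1   0   0   0   0  10  10  10  10  10  10  10  10  10  10  10
  2   0   0   2   2  10  10  12  12  12  12  12  12  12  12  12
  3   0   0   2   2  10  10  12  12  12  12  12  12  12  12  12
  4   0   0   2   2  10  10  12  12  12  13  13  13  13  13  13
  5   0   0   2   2  10  10  12  12  12  13  13  13  13  13  13
  6   0   0   2  12  12  14  14  22  22  24  24  24  25  25  25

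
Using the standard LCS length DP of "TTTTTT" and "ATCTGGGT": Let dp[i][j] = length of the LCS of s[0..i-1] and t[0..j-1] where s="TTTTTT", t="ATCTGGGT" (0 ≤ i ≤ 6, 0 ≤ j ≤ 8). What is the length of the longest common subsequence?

3

   ''  A  T  C  T  G  G  G  T
''  0  0  0  0  0  0  0  0  0
 T  0  0  1  1  1  1  1  1  1
 T  0  0  1  1  2  2  2  2  2
 T  0  0  1  1  2  2  2  2  3
 T  0  0  1  1  2  2  2  2  3
 T  0  0  1  1  2  2  2  2  3
 T  0  0  1  1  2  2  2  2  3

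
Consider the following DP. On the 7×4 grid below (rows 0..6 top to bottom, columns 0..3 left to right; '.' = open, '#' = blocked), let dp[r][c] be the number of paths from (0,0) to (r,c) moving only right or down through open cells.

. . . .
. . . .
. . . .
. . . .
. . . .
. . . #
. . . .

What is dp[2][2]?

6

r\c   0   1   2   3
  0   1   1   1   1
  1   1   2   3   4
  2   1   3   6  10
  3   1   4  10  20
  4   1   5  15  35
  5   1   6  21   0
  6   1   7  28  28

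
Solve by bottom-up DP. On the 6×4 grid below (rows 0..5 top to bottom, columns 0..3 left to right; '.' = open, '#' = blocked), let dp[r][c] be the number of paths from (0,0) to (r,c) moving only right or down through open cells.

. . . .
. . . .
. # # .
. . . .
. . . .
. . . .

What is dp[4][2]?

r\c   0   1   2   3
  0   1   1   1   1
  1   1   2   3   4
  2   1   0   0   4
  3   1   1   1   5
  4   1   2   3   8
  5   1   3   6  14

3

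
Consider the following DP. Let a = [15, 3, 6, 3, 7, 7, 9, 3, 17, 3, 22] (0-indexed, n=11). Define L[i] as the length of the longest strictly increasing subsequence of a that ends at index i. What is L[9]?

   i    0    1    2    3    4    5    6    7    8    9   10
a[i]   15    3    6    3    7    7    9    3   17    3   22
L[i]    1    1    2    1    3    3    4    1    5    1    6

1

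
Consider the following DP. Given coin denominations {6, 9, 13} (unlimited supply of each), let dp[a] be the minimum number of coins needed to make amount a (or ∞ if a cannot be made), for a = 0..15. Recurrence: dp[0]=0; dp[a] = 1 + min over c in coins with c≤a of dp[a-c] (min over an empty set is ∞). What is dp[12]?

2

 a  0  1  2  3  4  5  6  7  8  9 10 11 12 13 14 15
dp  0  -  -  -  -  -  1  -  -  1  -  -  2  1  -  2
(- denotes ∞ / unreachable)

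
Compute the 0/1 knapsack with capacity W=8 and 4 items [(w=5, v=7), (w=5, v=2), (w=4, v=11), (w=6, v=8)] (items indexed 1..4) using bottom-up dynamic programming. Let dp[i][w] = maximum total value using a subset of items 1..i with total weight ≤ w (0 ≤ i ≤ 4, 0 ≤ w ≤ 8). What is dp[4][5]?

i\w   0   1   2   3   4   5   6   7   8
  0   0   0   0   0   0   0   0   0   0
  1   0   0   0   0   0   7   7   7   7
  2   0   0   0   0   0   7   7   7   7
  3   0   0   0   0  11  11  11  11  11
  4   0   0   0   0  11  11  11  11  11

11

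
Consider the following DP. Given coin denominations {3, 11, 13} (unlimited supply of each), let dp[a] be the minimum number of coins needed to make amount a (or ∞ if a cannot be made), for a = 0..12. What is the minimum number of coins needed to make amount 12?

 a  0  1  2  3  4  5  6  7  8  9 10 11 12
dp  0  -  -  1  -  -  2  -  -  3  -  1  4
(- denotes ∞ / unreachable)

4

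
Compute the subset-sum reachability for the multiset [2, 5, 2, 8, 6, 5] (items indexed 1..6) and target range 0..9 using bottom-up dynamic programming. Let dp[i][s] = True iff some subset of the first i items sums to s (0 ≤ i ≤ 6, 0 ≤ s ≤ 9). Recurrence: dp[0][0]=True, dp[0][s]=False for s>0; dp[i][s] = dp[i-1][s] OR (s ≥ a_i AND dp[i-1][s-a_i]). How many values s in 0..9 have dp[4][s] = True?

i\s   0   1   2   3   4   5   6   7   8   9
  0   T   F   F   F   F   F   F   F   F   F
  1   T   F   T   F   F   F   F   F   F   F
  2   T   F   T   F   F   T   F   T   F   F
  3   T   F   T   F   T   T   F   T   F   T
  4   T   F   T   F   T   T   F   T   T   T
  5   T   F   T   F   T   T   T   T   T   T
  6   T   F   T   F   T   T   T   T   T   T

7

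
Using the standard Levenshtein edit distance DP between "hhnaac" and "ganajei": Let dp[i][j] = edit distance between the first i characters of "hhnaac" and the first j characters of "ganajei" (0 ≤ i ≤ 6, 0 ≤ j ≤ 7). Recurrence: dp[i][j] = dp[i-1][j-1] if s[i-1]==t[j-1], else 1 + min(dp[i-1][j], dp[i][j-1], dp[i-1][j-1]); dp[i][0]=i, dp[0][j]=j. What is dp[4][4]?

   ''  g  a  n  a  j  e  i
''  0  1  2  3  4  5  6  7
 h  1  1  2  3  4  5  6  7
 h  2  2  2  3  4  5  6  7
 n  3  3  3  2  3  4  5  6
 a  4  4  3  3  2  3  4  5
 a  5  5  4  4  3  3  4  5
 c  6  6  5  5  4  4  4  5

2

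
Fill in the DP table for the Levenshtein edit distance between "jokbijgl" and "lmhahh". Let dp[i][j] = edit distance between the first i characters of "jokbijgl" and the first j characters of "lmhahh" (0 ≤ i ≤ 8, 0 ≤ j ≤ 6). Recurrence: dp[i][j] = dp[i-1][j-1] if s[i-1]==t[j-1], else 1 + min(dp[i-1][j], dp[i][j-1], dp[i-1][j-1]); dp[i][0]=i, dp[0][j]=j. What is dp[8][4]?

   ''  l  m  h  a  h  h
''  0  1  2  3  4  5  6
 j  1  1  2  3  4  5  6
 o  2  2  2  3  4  5  6
 k  3  3  3  3  4  5  6
 b  4  4  4  4  4  5  6
 i  5  5  5  5  5  5  6
 j  6  6  6  6  6  6  6
 g  7  7  7  7  7  7  7
 l  8  7  8  8  8  8  8

8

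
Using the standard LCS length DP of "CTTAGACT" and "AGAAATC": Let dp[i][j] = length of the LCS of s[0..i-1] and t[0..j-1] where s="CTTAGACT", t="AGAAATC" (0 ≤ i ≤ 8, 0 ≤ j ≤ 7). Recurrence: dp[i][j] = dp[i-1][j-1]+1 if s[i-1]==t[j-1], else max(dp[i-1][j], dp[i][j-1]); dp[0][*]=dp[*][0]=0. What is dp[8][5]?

3

   ''  A  G  A  A  A  T  C
''  0  0  0  0  0  0  0  0
 C  0  0  0  0  0  0  0  1
 T  0  0  0  0  0  0  1  1
 T  0  0  0  0  0  0  1  1
 A  0  1  1  1  1  1  1  1
 G  0  1  2  2  2  2  2  2
 A  0  1  2  3  3  3  3  3
 C  0  1  2  3  3  3  3  4
 T  0  1  2  3  3  3  4  4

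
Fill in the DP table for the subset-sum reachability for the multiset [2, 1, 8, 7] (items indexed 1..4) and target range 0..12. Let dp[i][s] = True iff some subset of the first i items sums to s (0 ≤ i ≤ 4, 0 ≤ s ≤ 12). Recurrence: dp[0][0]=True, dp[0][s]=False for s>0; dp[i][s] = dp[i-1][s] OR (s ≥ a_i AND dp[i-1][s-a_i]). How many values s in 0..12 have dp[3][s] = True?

8

i\s   0   1   2   3   4   5   6   7   8   9  10  11  12
  0   T   F   F   F   F   F   F   F   F   F   F   F   F
  1   T   F   T   F   F   F   F   F   F   F   F   F   F
  2   T   T   T   T   F   F   F   F   F   F   F   F   F
  3   T   T   T   T   F   F   F   F   T   T   T   T   F
  4   T   T   T   T   F   F   F   T   T   T   T   T   F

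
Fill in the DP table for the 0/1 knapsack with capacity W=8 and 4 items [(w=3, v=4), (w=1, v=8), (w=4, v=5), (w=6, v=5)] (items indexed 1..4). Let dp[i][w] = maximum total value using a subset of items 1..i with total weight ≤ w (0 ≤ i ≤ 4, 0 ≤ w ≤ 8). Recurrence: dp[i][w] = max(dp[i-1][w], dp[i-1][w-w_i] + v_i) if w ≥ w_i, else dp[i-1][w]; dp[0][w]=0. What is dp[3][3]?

8

i\w   0   1   2   3   4   5   6   7   8
  0   0   0   0   0   0   0   0   0   0
  1   0   0   0   4   4   4   4   4   4
  2   0   8   8   8  12  12  12  12  12
  3   0   8   8   8  12  13  13  13  17
  4   0   8   8   8  12  13  13  13  17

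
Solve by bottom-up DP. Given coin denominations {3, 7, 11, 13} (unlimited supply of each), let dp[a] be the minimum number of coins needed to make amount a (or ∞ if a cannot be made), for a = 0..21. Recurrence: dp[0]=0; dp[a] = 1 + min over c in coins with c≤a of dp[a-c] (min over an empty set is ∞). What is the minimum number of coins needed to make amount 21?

3

 a  0  1  2  3  4  5  6  7  8  9 10 11 12 13 14 15 16 17 18 19 20 21
dp  0  -  -  1  -  -  2  1  -  3  2  1  4  1  2  5  2  3  2  3  2  3
(- denotes ∞ / unreachable)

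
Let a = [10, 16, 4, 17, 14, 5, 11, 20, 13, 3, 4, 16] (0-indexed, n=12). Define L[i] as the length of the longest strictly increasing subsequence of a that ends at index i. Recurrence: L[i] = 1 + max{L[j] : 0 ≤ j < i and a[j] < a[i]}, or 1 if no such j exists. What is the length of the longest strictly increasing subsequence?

5

   i    0    1    2    3    4    5    6    7    8    9   10   11
a[i]   10   16    4   17   14    5   11   20   13    3    4   16
L[i]    1    2    1    3    2    2    3    4    4    1    2    5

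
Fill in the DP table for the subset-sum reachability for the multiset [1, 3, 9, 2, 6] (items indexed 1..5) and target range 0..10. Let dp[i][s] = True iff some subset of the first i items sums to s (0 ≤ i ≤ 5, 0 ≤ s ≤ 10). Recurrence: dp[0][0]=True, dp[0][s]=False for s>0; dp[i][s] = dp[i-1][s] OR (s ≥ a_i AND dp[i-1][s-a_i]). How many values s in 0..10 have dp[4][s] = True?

i\s   0   1   2   3   4   5   6   7   8   9  10
  0   T   F   F   F   F   F   F   F   F   F   F
  1   T   T   F   F   F   F   F   F   F   F   F
  2   T   T   F   T   T   F   F   F   F   F   F
  3   T   T   F   T   T   F   F   F   F   T   T
  4   T   T   T   T   T   T   T   F   F   T   T
  5   T   T   T   T   T   T   T   T   T   T   T

9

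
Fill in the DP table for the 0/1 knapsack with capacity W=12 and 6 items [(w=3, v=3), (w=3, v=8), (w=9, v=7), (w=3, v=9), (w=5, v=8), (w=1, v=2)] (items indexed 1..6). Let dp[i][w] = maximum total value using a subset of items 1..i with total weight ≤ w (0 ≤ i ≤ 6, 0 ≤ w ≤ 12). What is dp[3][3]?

8

i\w   0   1   2   3   4   5   6   7   8   9  10  11  12
  0   0   0   0   0   0   0   0   0   0   0   0   0   0
  1   0   0   0   3   3   3   3   3   3   3   3   3   3
  2   0   0   0   8   8   8  11  11  11  11  11  11  11
  3   0   0   0   8   8   8  11  11  11  11  11  11  15
  4   0   0   0   9   9   9  17  17  17  20  20  20  20
  5   0   0   0   9   9   9  17  17  17  20  20  25  25
  6   0   2   2   9  11  11  17  19  19  20  22  25  27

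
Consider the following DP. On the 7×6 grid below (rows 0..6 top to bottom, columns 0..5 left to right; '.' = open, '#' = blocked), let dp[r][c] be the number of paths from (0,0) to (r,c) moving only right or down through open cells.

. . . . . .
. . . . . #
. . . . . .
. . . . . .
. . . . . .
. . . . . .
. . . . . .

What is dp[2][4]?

15

r\c   0   1   2   3   4   5
  0   1   1   1   1   1   1
  1   1   2   3   4   5   0
  2   1   3   6  10  15  15
  3   1   4  10  20  35  50
  4   1   5  15  35  70 120
  5   1   6  21  56 126 246
  6   1   7  28  84 210 456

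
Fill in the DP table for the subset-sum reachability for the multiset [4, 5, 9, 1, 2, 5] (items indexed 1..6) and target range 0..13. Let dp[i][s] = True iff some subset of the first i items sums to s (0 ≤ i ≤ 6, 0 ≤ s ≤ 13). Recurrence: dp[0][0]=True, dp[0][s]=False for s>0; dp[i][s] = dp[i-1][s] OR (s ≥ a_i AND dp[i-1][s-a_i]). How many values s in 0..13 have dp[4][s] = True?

8

i\s   0   1   2   3   4   5   6   7   8   9  10  11  12  13
  0   T   F   F   F   F   F   F   F   F   F   F   F   F   F
  1   T   F   F   F   T   F   F   F   F   F   F   F   F   F
  2   T   F   F   F   T   T   F   F   F   T   F   F   F   F
  3   T   F   F   F   T   T   F   F   F   T   F   F   F   T
  4   T   T   F   F   T   T   T   F   F   T   T   F   F   T
  5   T   T   T   T   T   T   T   T   T   T   T   T   T   T
  6   T   T   T   T   T   T   T   T   T   T   T   T   T   T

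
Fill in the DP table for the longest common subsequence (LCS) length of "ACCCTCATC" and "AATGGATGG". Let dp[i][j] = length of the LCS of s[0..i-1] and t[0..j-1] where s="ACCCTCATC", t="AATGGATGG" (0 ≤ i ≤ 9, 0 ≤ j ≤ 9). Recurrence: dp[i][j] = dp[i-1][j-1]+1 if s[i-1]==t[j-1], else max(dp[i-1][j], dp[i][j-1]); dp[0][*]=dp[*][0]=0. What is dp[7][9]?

   ''  A  A  T  G  G  A  T  G  G
''  0  0  0  0  0  0  0  0  0  0
 A  0  1  1  1  1  1  1  1  1  1
 C  0  1  1  1  1  1  1  1  1  1
 C  0  1  1  1  1  1  1  1  1  1
 C  0  1  1  1  1  1  1  1  1  1
 T  0  1  1  2  2  2  2  2  2  2
 C  0  1  1  2  2  2  2  2  2  2
 A  0  1  2  2  2  2  3  3  3  3
 T  0  1  2  3  3  3  3  4  4  4
 C  0  1  2  3  3  3  3  4  4  4

3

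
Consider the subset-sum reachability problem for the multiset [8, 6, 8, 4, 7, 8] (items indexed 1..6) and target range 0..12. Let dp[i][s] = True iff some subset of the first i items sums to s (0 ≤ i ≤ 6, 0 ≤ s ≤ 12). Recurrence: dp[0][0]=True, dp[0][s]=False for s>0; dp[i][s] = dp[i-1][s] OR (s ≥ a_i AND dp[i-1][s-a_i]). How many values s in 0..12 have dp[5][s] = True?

i\s   0   1   2   3   4   5   6   7   8   9  10  11  12
  0   T   F   F   F   F   F   F   F   F   F   F   F   F
  1   T   F   F   F   F   F   F   F   T   F   F   F   F
  2   T   F   F   F   F   F   T   F   T   F   F   F   F
  3   T   F   F   F   F   F   T   F   T   F   F   F   F
  4   T   F   F   F   T   F   T   F   T   F   T   F   T
  5   T   F   F   F   T   F   T   T   T   F   T   T   T
  6   T   F   F   F   T   F   T   T   T   F   T   T   T

8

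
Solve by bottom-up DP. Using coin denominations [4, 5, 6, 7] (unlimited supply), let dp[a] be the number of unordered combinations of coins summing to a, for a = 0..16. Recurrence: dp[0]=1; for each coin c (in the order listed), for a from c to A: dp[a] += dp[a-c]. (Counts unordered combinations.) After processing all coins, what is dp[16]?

4

after  coin     0     1     2     3     4     5     6     7     8     9    10    11    12    13    14    15    16
          4     1     0     0     0     1     0     0     0     1     0     0     0     1     0     0     0     1
          5     1     0     0     0     1     1     0     0     1     1     1     0     1     1     1     1     1
          6     1     0     0     0     1     1     1     0     1     1     2     1     2     1     2     2     3
          7     1     0     0     0     1     1     1     1     1     1     2     2     3     2     3     3     4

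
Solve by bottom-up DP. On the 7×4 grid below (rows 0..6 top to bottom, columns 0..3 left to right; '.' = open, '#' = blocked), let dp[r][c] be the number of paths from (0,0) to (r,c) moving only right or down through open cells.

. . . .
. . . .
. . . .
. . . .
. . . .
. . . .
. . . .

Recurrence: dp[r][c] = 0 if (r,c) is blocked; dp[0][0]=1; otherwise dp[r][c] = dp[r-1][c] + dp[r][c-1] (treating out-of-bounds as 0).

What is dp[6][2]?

28

r\c   0   1   2   3
  0   1   1   1   1
  1   1   2   3   4
  2   1   3   6  10
  3   1   4  10  20
  4   1   5  15  35
  5   1   6  21  56
  6   1   7  28  84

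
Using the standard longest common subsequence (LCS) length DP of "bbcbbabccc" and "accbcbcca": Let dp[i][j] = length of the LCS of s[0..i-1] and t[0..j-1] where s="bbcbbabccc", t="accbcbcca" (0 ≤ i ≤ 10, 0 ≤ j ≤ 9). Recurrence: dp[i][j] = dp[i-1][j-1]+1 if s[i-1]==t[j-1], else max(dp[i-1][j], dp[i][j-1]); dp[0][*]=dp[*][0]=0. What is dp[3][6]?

2

   ''  a  c  c  b  c  b  c  c  a
''  0  0  0  0  0  0  0  0  0  0
 b  0  0  0  0  1  1  1  1  1  1
 b  0  0  0  0  1  1  2  2  2  2
 c  0  0  1  1  1  2  2  3  3  3
 b  0  0  1  1  2  2  3  3  3  3
 b  0  0  1  1  2  2  3  3  3  3
 a  0  1  1  1  2  2  3  3  3  4
 b  0  1  1  1  2  2  3  3  3  4
 c  0  1  2  2  2  3  3  4  4  4
 c  0  1  2  3  3  3  3  4  5  5
 c  0  1  2  3  3  4  4  4  5  5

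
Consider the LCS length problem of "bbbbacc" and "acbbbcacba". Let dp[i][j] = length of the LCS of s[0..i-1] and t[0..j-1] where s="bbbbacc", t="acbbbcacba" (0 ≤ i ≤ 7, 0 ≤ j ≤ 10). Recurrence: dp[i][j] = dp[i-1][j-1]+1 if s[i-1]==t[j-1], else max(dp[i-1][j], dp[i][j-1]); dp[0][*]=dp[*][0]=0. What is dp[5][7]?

4

   ''  a  c  b  b  b  c  a  c  b  a
''  0  0  0  0  0  0  0  0  0  0  0
 b  0  0  0  1  1  1  1  1  1  1  1
 b  0  0  0  1  2  2  2  2  2  2  2
 b  0  0  0  1  2  3  3  3  3  3  3
 b  0  0  0  1  2  3  3  3  3  4  4
 a  0  1  1  1  2  3  3  4  4  4  5
 c  0  1  2  2  2  3  4  4  5  5  5
 c  0  1  2  2  2  3  4  4  5  5  5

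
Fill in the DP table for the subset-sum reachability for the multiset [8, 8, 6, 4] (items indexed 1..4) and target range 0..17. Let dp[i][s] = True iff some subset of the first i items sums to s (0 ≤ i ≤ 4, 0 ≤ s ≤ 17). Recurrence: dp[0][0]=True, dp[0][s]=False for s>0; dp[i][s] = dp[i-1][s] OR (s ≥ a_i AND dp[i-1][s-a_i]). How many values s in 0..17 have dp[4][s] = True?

i\s   0   1   2   3   4   5   6   7   8   9  10  11  12  13  14  15  16  17
  0   T   F   F   F   F   F   F   F   F   F   F   F   F   F   F   F   F   F
  1   T   F   F   F   F   F   F   F   T   F   F   F   F   F   F   F   F   F
  2   T   F   F   F   F   F   F   F   T   F   F   F   F   F   F   F   T   F
  3   T   F   F   F   F   F   T   F   T   F   F   F   F   F   T   F   T   F
  4   T   F   F   F   T   F   T   F   T   F   T   F   T   F   T   F   T   F

8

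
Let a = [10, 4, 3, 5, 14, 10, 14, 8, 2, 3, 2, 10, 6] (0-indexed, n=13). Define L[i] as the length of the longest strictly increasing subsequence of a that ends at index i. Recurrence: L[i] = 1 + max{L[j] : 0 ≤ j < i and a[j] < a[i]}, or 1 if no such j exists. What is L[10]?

   i    0    1    2    3    4    5    6    7    8    9   10   11   12
a[i]   10    4    3    5   14   10   14    8    2    3    2   10    6
L[i]    1    1    1    2    3    3    4    3    1    2    1    4    3

1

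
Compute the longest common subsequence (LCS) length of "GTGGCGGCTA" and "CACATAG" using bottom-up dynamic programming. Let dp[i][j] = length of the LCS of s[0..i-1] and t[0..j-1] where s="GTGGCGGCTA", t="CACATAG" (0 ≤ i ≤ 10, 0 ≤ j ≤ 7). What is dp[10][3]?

2

   ''  C  A  C  A  T  A  G
''  0  0  0  0  0  0  0  0
 G  0  0  0  0  0  0  0  1
 T  0  0  0  0  0  1  1  1
 G  0  0  0  0  0  1  1  2
 G  0  0  0  0  0  1  1  2
 C  0  1  1  1  1  1  1  2
 G  0  1  1  1  1  1  1  2
 G  0  1  1  1  1  1  1  2
 C  0  1  1  2  2  2  2  2
 T  0  1  1  2  2  3  3  3
 A  0  1  2  2  3  3  4  4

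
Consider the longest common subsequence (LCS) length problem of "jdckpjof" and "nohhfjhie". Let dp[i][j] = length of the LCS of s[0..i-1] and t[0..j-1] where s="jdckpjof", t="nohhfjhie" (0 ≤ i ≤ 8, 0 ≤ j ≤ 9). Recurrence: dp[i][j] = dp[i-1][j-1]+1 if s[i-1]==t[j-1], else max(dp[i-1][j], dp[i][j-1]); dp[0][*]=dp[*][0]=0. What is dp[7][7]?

   ''  n  o  h  h  f  j  h  i  e
''  0  0  0  0  0  0  0  0  0  0
 j  0  0  0  0  0  0  1  1  1  1
 d  0  0  0  0  0  0  1  1  1  1
 c  0  0  0  0  0  0  1  1  1  1
 k  0  0  0  0  0  0  1  1  1  1
 p  0  0  0  0  0  0  1  1  1  1
 j  0  0  0  0  0  0  1  1  1  1
 o  0  0  1  1  1  1  1  1  1  1
 f  0  0  1  1  1  2  2  2  2  2

1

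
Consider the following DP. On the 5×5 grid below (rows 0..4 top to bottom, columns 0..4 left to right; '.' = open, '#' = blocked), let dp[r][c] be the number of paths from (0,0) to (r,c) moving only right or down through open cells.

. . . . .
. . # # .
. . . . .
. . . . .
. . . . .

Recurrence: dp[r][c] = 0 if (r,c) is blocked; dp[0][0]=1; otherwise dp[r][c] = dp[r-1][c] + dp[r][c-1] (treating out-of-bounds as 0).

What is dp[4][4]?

36

r\c   0   1   2   3   4
  0   1   1   1   1   1
  1   1   2   0   0   1
  2   1   3   3   3   4
  3   1   4   7  10  14
  4   1   5  12  22  36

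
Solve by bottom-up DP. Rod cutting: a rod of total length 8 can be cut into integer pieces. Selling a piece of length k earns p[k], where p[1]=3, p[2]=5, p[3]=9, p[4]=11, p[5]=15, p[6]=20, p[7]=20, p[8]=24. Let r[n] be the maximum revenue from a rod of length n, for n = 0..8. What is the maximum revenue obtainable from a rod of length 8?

   n    0    1    2    3    4    5    6    7    8
r[n]    0    3    6    9   12   15   20   23   26

26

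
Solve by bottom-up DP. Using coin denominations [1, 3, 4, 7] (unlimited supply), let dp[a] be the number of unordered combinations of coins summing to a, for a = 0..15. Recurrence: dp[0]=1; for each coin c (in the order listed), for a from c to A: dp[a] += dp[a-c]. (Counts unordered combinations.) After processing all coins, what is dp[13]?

after  coin     0     1     2     3     4     5     6     7     8     9    10    11    12    13    14    15
          1     1     1     1     1     1     1     1     1     1     1     1     1     1     1     1     1
          3     1     1     1     2     2     2     3     3     3     4     4     4     5     5     5     6
          4     1     1     1     2     3     3     4     5     6     7     8     9    11    12    13    15
          7     1     1     1     2     3     3     4     6     7     8    10    12    14    16    19    22

16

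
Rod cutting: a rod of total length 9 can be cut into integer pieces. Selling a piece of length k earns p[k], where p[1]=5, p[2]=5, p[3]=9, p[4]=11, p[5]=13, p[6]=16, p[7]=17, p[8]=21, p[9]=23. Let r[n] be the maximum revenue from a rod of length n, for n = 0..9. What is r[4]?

20

   n    0    1    2    3    4    5    6    7    8    9
r[n]    0    5   10   15   20   25   30   35   40   45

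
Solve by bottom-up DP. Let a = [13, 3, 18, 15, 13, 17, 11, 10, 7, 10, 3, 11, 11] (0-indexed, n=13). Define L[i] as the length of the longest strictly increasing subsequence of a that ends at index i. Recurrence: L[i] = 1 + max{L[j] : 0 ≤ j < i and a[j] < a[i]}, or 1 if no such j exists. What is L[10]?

   i    0    1    2    3    4    5    6    7    8    9   10   11   12
a[i]   13    3   18   15   13   17   11   10    7   10    3   11   11
L[i]    1    1    2    2    2    3    2    2    2    3    1    4    4

1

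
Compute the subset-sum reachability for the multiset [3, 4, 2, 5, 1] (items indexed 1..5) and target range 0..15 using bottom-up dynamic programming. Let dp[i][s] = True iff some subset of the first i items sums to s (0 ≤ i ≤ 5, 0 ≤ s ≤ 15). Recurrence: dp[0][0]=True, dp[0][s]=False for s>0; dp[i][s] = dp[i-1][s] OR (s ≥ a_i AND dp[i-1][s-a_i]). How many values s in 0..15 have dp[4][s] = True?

i\s   0   1   2   3   4   5   6   7   8   9  10  11  12  13  14  15
  0   T   F   F   F   F   F   F   F   F   F   F   F   F   F   F   F
  1   T   F   F   T   F   F   F   F   F   F   F   F   F   F   F   F
  2   T   F   F   T   T   F   F   T   F   F   F   F   F   F   F   F
  3   T   F   T   T   T   T   T   T   F   T   F   F   F   F   F   F
  4   T   F   T   T   T   T   T   T   T   T   T   T   T   F   T   F
  5   T   T   T   T   T   T   T   T   T   T   T   T   T   T   T   T

13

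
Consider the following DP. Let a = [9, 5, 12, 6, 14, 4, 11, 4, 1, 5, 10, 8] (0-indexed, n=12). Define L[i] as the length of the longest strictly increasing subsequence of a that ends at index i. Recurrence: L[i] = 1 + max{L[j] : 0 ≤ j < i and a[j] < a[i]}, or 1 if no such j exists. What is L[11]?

   i    0    1    2    3    4    5    6    7    8    9   10   11
a[i]    9    5   12    6   14    4   11    4    1    5   10    8
L[i]    1    1    2    2    3    1    3    1    1    2    3    3

3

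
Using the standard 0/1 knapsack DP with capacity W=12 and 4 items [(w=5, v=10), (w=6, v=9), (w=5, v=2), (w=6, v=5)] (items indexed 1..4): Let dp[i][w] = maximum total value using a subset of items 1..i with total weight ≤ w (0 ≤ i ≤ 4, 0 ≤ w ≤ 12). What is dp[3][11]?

19

i\w   0   1   2   3   4   5   6   7   8   9  10  11  12
  0   0   0   0   0   0   0   0   0   0   0   0   0   0
  1   0   0   0   0   0  10  10  10  10  10  10  10  10
  2   0   0   0   0   0  10  10  10  10  10  10  19  19
  3   0   0   0   0   0  10  10  10  10  10  12  19  19
  4   0   0   0   0   0  10  10  10  10  10  12  19  19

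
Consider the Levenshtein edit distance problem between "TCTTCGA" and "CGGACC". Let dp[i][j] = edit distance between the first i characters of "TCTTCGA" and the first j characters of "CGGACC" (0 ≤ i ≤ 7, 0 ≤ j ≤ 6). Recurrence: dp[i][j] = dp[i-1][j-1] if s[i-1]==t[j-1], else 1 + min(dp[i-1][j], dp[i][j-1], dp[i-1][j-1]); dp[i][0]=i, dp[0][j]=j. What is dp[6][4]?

   ''  C  G  G  A  C  C
''  0  1  2  3  4  5  6
 T  1  1  2  3  4  5  6
 C  2  1  2  3  4  4  5
 T  3  2  2  3  4  5  5
 T  4  3  3  3  4  5  6
 C  5  4  4  4  4  4  5
 G  6  5  4  4  5  5  5
 A  7  6  5  5  4  5  6

5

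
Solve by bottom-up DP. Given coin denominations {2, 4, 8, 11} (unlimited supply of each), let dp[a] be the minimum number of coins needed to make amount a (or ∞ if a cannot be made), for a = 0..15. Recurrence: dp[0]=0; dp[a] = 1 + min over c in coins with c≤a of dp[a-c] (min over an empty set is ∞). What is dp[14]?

 a  0  1  2  3  4  5  6  7  8  9 10 11 12 13 14 15
dp  0  -  1  -  1  -  2  -  1  -  2  1  2  2  3  2
(- denotes ∞ / unreachable)

3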